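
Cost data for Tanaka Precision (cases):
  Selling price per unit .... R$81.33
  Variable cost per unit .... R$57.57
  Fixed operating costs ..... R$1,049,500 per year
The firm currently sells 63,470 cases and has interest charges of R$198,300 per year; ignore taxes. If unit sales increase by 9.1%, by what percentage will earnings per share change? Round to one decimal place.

+52.7%

At 63,470 units, contribution = 63,470 × R$23.76 = R$1,508,047.20.
Subtracting fixed costs: EBIT = R$1,508,047.20 − R$1,049,500 = R$458,547.20.
Interest = R$198,300.00, so EBIT − I = R$260,247.20.
Degree of combined leverage = contribution ÷ (EBIT − I) = R$1,508,047.20 ÷ R$260,247.20 = 5.7947.
%ΔEPS = DCL × %ΔSales = 5.7947 × +9.1% = +52.7%.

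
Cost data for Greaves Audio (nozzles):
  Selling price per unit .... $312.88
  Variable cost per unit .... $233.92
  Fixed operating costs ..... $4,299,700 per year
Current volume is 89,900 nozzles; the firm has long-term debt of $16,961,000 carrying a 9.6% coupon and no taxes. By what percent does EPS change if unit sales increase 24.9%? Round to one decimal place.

+151.0%

Total contribution margin = 89,900 × $78.96 = $7,098,504.00.
Operating income = contribution − fixed costs = $7,098,504.00 − $4,299,700 = $2,798,804.00.
After interest of $1,628,256.00, pre-tax earnings = $1,170,548.00.
Degree of combined leverage = contribution ÷ (EBIT − I) = $7,098,504.00 ÷ $1,170,548.00 = 6.0643.
EPS therefore changes by 6.0643 × (+24.9%) = +151.0%.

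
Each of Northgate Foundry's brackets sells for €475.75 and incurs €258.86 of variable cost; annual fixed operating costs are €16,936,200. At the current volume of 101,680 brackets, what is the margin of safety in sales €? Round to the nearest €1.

Unit CM = price − variable cost = €475.75 − €258.86 = €216.89. Break-even units = €16,936,200 ÷ €216.89 = 78,086.59; break-even revenue = 78,086.59 × €475.75 = €37,149,694.08.
Current sales = 101,680 × €475.75 = €48,374,260.00.
Margin of safety = €48,374,260.00 − €37,149,694.08 = €11,224,566.

€11,224,566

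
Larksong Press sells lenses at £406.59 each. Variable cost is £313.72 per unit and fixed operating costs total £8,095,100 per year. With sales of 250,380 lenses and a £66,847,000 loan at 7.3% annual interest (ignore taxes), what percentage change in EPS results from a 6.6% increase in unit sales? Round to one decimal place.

At 250,380 units, contribution = 250,380 × £92.87 = £23,252,790.60.
EBIT = £23,252,790.60 − £8,095,100 = £15,157,690.60.
After interest of £4,879,831.00, pre-tax earnings = £10,277,859.60.
Degree of combined leverage = contribution ÷ (EBIT − I) = £23,252,790.60 ÷ £10,277,859.60 = 2.2624.
%ΔEPS = DCL × %ΔSales = 2.2624 × +6.6% = +14.9%.

+14.9%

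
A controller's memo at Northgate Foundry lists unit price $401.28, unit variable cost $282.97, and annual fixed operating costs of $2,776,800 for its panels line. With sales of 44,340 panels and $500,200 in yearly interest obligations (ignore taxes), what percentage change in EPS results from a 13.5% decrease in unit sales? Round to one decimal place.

Contribution at this volume is 44,340 × $118.31 = $5,245,865.40.
EBIT = $5,245,865.40 − $2,776,800 = $2,469,065.40.
After interest of $500,200.00, pre-tax earnings = $1,968,865.40.
Degree of combined leverage = contribution ÷ (EBIT − I) = $5,245,865.40 ÷ $1,968,865.40 = 2.6644.
EPS therefore changes by 2.6644 × (-13.5%) = -36.0%.

-36.0%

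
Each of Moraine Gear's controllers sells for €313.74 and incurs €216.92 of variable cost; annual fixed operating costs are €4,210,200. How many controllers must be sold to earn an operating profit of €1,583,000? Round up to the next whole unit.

Each unit contributes €313.74 − €216.92 = €96.82.
Required volume = (fixed costs + target profit) ÷ CM = (€4,210,200 + €1,583,000) ÷ €96.82 = 59,834.74, so 59,835 controllers.

59,835 controllers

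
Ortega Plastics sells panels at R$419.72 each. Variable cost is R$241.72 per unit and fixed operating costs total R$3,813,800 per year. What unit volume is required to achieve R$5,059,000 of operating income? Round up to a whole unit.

Unit CM = price − variable cost = R$419.72 − R$241.72 = R$178.00.
Required volume = (fixed costs + target profit) ÷ CM = (R$3,813,800 + R$5,059,000) ÷ R$178.00 = 49,847.19, so 49,848 panels.

49,848 panels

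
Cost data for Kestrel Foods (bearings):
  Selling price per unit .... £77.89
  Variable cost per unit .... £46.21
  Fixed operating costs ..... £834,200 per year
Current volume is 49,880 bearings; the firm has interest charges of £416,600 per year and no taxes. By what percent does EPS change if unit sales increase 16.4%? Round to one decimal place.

Contribution at this volume is 49,880 × £31.68 = £1,580,198.40.
EBIT = £1,580,198.40 − £834,200 = £745,998.40.
Interest = £416,600.00, so EBIT − I = £329,398.40.
Degree of combined leverage = contribution ÷ (EBIT − I) = £1,580,198.40 ÷ £329,398.40 = 4.7972.
EPS therefore changes by 4.7972 × (+16.4%) = +78.7%.

+78.7%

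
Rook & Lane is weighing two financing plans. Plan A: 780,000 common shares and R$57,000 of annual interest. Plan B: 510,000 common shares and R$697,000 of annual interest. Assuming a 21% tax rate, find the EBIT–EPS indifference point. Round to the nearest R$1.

Set EPS_A = EPS_B: (EBIT − R$57,000)(1 − 0.21) ÷ 780,000 = (EBIT − R$697,000)(1 − 0.21) ÷ 510,000.
The (1 − t) factor cancels: (EBIT − 57,000) × 510,000 = (EBIT − 697,000) × 780,000.
Solving, EBIT = (697,000·780,000 − 57,000·510,000) / (780,000 − 510,000) = 514,590,000,000 / 270,000 = 1,905,888.89.

R$1,905,889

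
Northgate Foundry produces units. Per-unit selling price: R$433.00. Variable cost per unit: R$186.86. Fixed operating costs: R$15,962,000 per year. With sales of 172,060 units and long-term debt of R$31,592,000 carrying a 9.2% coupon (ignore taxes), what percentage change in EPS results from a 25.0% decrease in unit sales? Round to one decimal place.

Total contribution margin = 172,060 × R$246.14 = R$42,350,848.40.
Subtracting fixed costs: EBIT = R$42,350,848.40 − R$15,962,000 = R$26,388,848.40.
After interest of R$2,906,464.00, pre-tax earnings = R$23,482,384.40.
DCL = total CM / (EBIT − I) = R$42,350,848.40 / R$23,482,384.40 = 1.8035.
EPS therefore changes by 1.8035 × (-25.0%) = -45.1%.

-45.1%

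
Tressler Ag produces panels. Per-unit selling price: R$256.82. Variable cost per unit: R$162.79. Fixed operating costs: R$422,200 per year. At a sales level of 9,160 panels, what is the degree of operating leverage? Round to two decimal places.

Total contribution margin = 9,160 × R$94.03 = R$861,314.80.
EBIT = R$861,314.80 − R$422,200 = R$439,114.80.
DOL = contribution ÷ EBIT = R$861,314.80 ÷ R$439,114.80 = 1.9615.

1.96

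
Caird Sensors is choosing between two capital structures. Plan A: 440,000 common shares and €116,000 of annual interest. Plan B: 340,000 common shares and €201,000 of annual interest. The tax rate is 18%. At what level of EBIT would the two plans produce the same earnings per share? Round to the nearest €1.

Set EPS_A = EPS_B: (EBIT − €116,000)(1 − 0.18) ÷ 440,000 = (EBIT − €201,000)(1 − 0.18) ÷ 340,000.
The (1 − t) factor cancels: (EBIT − 116,000) × 340,000 = (EBIT − 201,000) × 440,000.
EBIT × (440,000 − 340,000) = 201,000 × 440,000 − 116,000 × 340,000 = 49,000,000,000, so EBIT = 49,000,000,000 ÷ 100,000 = 490,000.00.

€490,000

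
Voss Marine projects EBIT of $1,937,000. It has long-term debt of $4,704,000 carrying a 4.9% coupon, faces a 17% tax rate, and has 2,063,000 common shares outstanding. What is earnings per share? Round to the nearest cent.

Pre-tax income = $1,937,000 − $230,496.00 = $1,706,504.00.
Net income = $1,706,504.00 × (1 − 0.17) = $1,416,398.32.
Per share: $1,416,398.32 / 2,063,000 shares = $0.69.

$0.69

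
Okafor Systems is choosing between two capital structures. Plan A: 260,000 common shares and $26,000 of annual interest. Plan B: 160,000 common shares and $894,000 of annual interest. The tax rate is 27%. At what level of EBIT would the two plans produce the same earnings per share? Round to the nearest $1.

At indifference, (EBIT − 26,000)(1 − t)/260,000 = (EBIT − 894,000)(1 − t)/160,000.
The (1 − t) factor cancels: (EBIT − 26,000) × 160,000 = (EBIT − 894,000) × 260,000.
EBIT × (260,000 − 160,000) = 894,000 × 260,000 − 26,000 × 160,000 = 228,280,000,000, so EBIT = 228,280,000,000 ÷ 100,000 = 2,282,800.00.

$2,282,800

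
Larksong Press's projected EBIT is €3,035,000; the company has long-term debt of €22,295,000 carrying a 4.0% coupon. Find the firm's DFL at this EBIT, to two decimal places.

Annual interest charges come to €891,800.00.
Degree of financial leverage = EBIT / (EBIT − interest) = €3,035,000 / €2,143,200.00 = 1.4161.

1.42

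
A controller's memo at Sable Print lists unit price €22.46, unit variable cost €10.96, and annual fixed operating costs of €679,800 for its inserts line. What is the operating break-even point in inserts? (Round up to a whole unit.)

Contribution margin per unit = €22.46 − €10.96 = €11.50.
Break-even Q = €679,800 / €11.50 = 59,113.04 → 59,114 inserts.

59,114 inserts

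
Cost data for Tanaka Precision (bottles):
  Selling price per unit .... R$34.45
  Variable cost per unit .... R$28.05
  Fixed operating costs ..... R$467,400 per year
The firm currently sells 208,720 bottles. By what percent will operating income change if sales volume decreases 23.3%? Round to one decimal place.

Contribution at this volume is 208,720 × R$6.40 = R$1,335,808.00.
Subtracting fixed costs: EBIT = R$1,335,808.00 − R$467,400 = R$868,408.00.
So DOL = total CM / EBIT = R$1,335,808.00 / R$868,408.00 = 1.5382.
%ΔEBIT = DOL × %ΔSales = 1.5382 × -23.3% = -35.8%.

-35.8%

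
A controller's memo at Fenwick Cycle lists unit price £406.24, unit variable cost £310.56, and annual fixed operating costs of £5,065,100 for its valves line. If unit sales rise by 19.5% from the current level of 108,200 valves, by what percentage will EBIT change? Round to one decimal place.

Contribution at this volume is 108,200 × £95.68 = £10,352,576.00.
Operating income = contribution − fixed costs = £10,352,576.00 − £5,065,100 = £5,287,476.00.
DOL = contribution ÷ EBIT = £10,352,576.00 ÷ £5,287,476.00 = 1.9579.
Operating income changes by 1.9579 × +19.5% = +38.2%.

+38.2%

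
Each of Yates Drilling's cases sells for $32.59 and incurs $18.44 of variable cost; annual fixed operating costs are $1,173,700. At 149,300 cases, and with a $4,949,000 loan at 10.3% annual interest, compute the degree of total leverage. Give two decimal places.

4.92

Contribution at this volume is 149,300 × $14.15 = $2,112,595.00.
Subtracting fixed costs: EBIT = $2,112,595.00 − $1,173,700 = $938,895.00. Interest = $509,747.00, so EBIT − I = $429,148.00.
Degree of total leverage = total CM / (EBIT − interest) = $2,112,595.00 / $429,148.00 = 4.9228.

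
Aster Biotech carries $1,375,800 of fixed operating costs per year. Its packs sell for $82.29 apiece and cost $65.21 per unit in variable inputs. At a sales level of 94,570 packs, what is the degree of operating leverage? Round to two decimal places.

6.75

Total contribution margin = 94,570 × $17.08 = $1,615,255.60.
EBIT = $1,615,255.60 − $1,375,800 = $239,455.60.
So DOL = total CM / EBIT = $1,615,255.60 / $239,455.60 = 6.7455.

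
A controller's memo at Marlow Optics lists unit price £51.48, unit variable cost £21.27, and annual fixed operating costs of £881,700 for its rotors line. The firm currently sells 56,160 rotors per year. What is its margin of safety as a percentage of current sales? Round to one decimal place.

48.0%

Each unit contributes £51.48 − £21.27 = £30.21. Break-even units = £881,700 ÷ £30.21 = 29,185.70; break-even revenue = 29,185.70 × £51.48 = £1,502,479.84.
Actual sales revenue = 56,160 × £51.48 = £2,891,116.80.
Margin of safety = (£2,891,116.80 − £1,502,479.84) ÷ £2,891,116.80 = 48.0%.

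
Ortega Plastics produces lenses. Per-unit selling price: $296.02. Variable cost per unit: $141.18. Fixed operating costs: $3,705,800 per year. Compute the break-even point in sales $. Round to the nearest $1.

Contribution margin per unit = $296.02 − $141.18 = $154.84, a CM ratio of $154.84 ÷ $296.02 = 0.5231.
Break-even revenue = fixed costs × price ÷ CM = $3,705,800 × $296.02 ÷ $154.84 = $7,084,674.

$7,084,674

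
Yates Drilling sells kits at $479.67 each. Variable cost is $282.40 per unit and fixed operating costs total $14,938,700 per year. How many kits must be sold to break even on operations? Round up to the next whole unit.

75,728 kits

Unit CM = price − variable cost = $479.67 − $282.40 = $197.27.
Units to break even: $14,938,700 ÷ $197.27 = 75,727.18, rounded up to 75,728.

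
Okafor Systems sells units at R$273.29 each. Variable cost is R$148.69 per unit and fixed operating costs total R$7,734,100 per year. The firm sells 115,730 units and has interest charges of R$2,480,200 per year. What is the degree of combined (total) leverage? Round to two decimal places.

At 115,730 units, contribution = 115,730 × R$124.60 = R$14,419,958.00.
EBIT = R$14,419,958.00 − R$7,734,100 = R$6,685,858.00. Interest = R$2,480,200.00.
DOL = R$14,419,958.00 ÷ R$6,685,858.00 = 2.1568; DFL = R$6,685,858.00 ÷ R$4,205,658.00 = 1.5897.
Combined leverage = 2.1568 × 1.5897 = 3.4287.

3.43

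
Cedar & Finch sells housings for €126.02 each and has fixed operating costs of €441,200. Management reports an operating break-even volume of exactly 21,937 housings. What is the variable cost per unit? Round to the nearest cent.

Contribution per unit must be FC / Q = €441,200 / 21,937 = €20.1121.
Hence VC = price − CM = €126.02 − €20.1121 = €105.91.

€105.91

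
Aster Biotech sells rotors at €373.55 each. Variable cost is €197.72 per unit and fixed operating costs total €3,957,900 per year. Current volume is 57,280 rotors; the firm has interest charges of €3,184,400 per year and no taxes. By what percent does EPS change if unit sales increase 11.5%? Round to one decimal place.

Total contribution margin = 57,280 × €175.83 = €10,071,542.40.
Operating income = contribution − fixed costs = €10,071,542.40 − €3,957,900 = €6,113,642.40.
Interest = €3,184,400.00, so EBIT − I = €2,929,242.40.
Degree of combined leverage = contribution ÷ (EBIT − I) = €10,071,542.40 ÷ €2,929,242.40 = 3.4383.
%ΔEPS = DCL × %ΔSales = 3.4383 × +11.5% = +39.5%.

+39.5%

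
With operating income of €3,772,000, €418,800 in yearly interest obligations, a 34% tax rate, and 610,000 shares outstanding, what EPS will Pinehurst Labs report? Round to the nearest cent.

€3.63

Pre-tax income = €3,772,000 − €418,800.00 = €3,353,200.00.
After tax at 34%: net income = €3,353,200.00 × 0.66 = €2,213,112.00.
Per share: €2,213,112.00 / 610,000 shares = €3.63.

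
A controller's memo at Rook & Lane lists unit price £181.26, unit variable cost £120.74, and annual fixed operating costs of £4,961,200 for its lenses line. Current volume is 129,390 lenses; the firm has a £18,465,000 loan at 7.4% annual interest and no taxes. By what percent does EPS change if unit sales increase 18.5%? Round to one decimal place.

+96.4%

Contribution at this volume is 129,390 × £60.52 = £7,830,682.80.
Subtracting fixed costs: EBIT = £7,830,682.80 − £4,961,200 = £2,869,482.80.
After interest of £1,366,410.00, pre-tax earnings = £1,503,072.80.
DCL = total CM / (EBIT − I) = £7,830,682.80 / £1,503,072.80 = 5.2098.
%ΔEPS = DCL × %ΔSales = 5.2098 × +18.5% = +96.4%.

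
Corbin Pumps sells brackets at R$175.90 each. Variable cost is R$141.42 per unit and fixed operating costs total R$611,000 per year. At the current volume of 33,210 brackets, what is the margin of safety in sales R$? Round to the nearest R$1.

R$2,724,618

Contribution margin per unit = R$175.90 − R$141.42 = R$34.48. Break-even units = R$611,000 ÷ R$34.48 = 17,720.42; break-even revenue = 17,720.42 × R$175.90 = R$3,117,021.46.
Current sales = 33,210 × R$175.90 = R$5,841,639.00.
Margin of safety = R$5,841,639.00 − R$3,117,021.46 = R$2,724,618.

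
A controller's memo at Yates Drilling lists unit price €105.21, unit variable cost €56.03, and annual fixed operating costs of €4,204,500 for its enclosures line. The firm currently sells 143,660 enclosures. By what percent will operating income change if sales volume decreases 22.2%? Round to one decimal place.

-54.8%

Contribution at this volume is 143,660 × €49.18 = €7,065,198.80.
EBIT = €7,065,198.80 − €4,204,500 = €2,860,698.80.
So DOL = total CM / EBIT = €7,065,198.80 / €2,860,698.80 = 2.4697.
Operating income changes by 2.4697 × -22.2% = -54.8%.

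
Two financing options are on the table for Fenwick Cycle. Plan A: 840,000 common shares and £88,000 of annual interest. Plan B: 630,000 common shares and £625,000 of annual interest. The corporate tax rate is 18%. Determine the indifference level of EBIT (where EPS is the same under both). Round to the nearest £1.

£2,236,000

At indifference, (EBIT − 88,000)(1 − t)/840,000 = (EBIT − 625,000)(1 − t)/630,000.
The (1 − t) factor cancels: (EBIT − 88,000) × 630,000 = (EBIT − 625,000) × 840,000.
Solving, EBIT = (625,000·840,000 − 88,000·630,000) / (840,000 − 630,000) = 469,560,000,000 / 210,000 = 2,236,000.00.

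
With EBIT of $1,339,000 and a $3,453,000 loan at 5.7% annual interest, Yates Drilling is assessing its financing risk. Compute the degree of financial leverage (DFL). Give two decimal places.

Interest = $196,821.00.
DFL = EBIT ÷ (EBIT − I) = $1,339,000 ÷ ($1,339,000 − $196,821.00) = $1,339,000 ÷ $1,142,179.00 = 1.1723.

1.17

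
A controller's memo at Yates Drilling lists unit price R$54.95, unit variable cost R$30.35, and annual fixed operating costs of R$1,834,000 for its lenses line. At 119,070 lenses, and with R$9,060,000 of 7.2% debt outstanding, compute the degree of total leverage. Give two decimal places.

At 119,070 units, contribution = 119,070 × R$24.60 = R$2,929,122.00.
Operating income = contribution − fixed costs = R$2,929,122.00 − R$1,834,000 = R$1,095,122.00. Interest = R$652,320.00, so EBIT − I = R$442,802.00.
DCL = contribution ÷ (EBIT − I) = R$2,929,122.00 ÷ R$442,802.00 = 6.6150.

6.61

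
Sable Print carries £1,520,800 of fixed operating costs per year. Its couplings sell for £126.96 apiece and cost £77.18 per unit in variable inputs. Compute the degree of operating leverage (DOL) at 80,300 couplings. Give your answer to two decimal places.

1.61

At 80,300 units, contribution = 80,300 × £49.78 = £3,997,334.00.
EBIT = £3,997,334.00 − £1,520,800 = £2,476,534.00.
So DOL = total CM / EBIT = £3,997,334.00 / £2,476,534.00 = 1.6141.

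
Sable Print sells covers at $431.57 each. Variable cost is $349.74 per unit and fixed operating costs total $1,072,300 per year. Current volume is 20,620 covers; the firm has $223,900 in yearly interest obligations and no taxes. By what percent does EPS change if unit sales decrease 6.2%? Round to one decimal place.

Total contribution margin = 20,620 × $81.83 = $1,687,334.60.
EBIT = $1,687,334.60 − $1,072,300 = $615,034.60.
After interest of $223,900.00, pre-tax earnings = $391,134.60.
DCL = total CM / (EBIT − I) = $1,687,334.60 / $391,134.60 = 4.3139.
%ΔEPS = DCL × %ΔSales = 4.3139 × -6.2% = -26.7%.

-26.7%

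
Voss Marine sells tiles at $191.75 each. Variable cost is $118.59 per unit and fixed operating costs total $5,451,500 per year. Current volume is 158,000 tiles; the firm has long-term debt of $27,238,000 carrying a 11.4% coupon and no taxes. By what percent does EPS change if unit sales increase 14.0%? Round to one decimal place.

At 158,000 units, contribution = 158,000 × $73.16 = $11,559,280.00.
EBIT = $11,559,280.00 − $5,451,500 = $6,107,780.00.
Interest = $3,105,132.00, so EBIT − I = $3,002,648.00.
DCL = total CM / (EBIT − I) = $11,559,280.00 / $3,002,648.00 = 3.8497.
EPS therefore changes by 3.8497 × (+14.0%) = +53.9%.

+53.9%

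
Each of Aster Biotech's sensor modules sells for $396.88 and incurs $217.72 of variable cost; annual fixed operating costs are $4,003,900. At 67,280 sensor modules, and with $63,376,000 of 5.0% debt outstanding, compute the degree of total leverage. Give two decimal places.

2.47

At 67,280 units, contribution = 67,280 × $179.16 = $12,053,884.80.
EBIT = $12,053,884.80 − $4,003,900 = $8,049,984.80. Interest = $3,168,800.00, so EBIT − I = $4,881,184.80.
Degree of total leverage = total CM / (EBIT − interest) = $12,053,884.80 / $4,881,184.80 = 2.4695.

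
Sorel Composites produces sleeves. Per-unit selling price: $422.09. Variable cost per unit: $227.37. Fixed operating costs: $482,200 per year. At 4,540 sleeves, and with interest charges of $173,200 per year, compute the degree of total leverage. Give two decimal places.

3.87

Contribution at this volume is 4,540 × $194.72 = $884,028.80.
EBIT = $884,028.80 − $482,200 = $401,828.80. Interest = $173,200.00, so EBIT − I = $228,628.80.
DCL = contribution ÷ (EBIT − I) = $884,028.80 ÷ $228,628.80 = 3.8667.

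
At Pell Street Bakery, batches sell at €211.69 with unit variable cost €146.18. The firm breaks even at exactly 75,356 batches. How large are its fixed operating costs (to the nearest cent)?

Unit CM = price − variable cost = €211.69 − €146.18 = €65.51.
Fixed costs = break-even units × CM = 75,356 × €65.51 = €4,936,571.56.

€4,936,571.56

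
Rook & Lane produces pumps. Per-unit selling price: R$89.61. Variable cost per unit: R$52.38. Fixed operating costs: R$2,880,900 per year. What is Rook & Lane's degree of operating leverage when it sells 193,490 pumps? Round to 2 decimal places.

1.67

Total contribution margin = 193,490 × R$37.23 = R$7,203,632.70.
Subtracting fixed costs: EBIT = R$7,203,632.70 − R$2,880,900 = R$4,322,732.70.
So DOL = total CM / EBIT = R$7,203,632.70 / R$4,322,732.70 = 1.6665.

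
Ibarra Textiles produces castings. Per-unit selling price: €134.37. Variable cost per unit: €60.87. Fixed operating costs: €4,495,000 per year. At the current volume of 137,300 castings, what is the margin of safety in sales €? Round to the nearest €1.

€10,231,407

Unit CM = price − variable cost = €134.37 − €60.87 = €73.50. Break-even units = €4,495,000 ÷ €73.50 = 61,156.46; break-even revenue = 61,156.46 × €134.37 = €8,217,593.88.
Actual sales revenue = 137,300 × €134.37 = €18,449,001.00.
Margin of safety = €18,449,001.00 − €8,217,593.88 = €10,231,407.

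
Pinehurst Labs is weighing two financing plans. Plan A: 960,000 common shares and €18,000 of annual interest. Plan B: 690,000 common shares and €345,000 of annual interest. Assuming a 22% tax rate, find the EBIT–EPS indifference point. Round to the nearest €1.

Set EPS_A = EPS_B: (EBIT − €18,000)(1 − 0.22) ÷ 960,000 = (EBIT − €345,000)(1 − 0.22) ÷ 690,000.
Cancelling (1 − t) and cross-multiplying: 690,000·(EBIT − 18,000) = 960,000·(EBIT − 345,000).
EBIT × (960,000 − 690,000) = 345,000 × 960,000 − 18,000 × 690,000 = 318,780,000,000, so EBIT = 318,780,000,000 ÷ 270,000 = 1,180,666.67.

€1,180,667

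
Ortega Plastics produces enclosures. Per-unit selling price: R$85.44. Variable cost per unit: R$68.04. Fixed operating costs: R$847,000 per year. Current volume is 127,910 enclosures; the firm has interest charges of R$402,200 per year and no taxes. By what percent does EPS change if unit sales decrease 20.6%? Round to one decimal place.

Total contribution margin = 127,910 × R$17.40 = R$2,225,634.00.
Subtracting fixed costs: EBIT = R$2,225,634.00 − R$847,000 = R$1,378,634.00.
After interest of R$402,200.00, pre-tax earnings = R$976,434.00.
DCL = total CM / (EBIT − I) = R$2,225,634.00 / R$976,434.00 = 2.2793.
%ΔEPS = DCL × %ΔSales = 2.2793 × -20.6% = -47.0%.

-47.0%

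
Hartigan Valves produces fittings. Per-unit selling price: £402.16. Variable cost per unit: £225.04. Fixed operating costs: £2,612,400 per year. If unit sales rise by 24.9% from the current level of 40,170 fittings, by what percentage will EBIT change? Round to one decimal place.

Contribution at this volume is 40,170 × £177.12 = £7,114,910.40.
Operating income = contribution − fixed costs = £7,114,910.40 − £2,612,400 = £4,502,510.40.
So DOL = total CM / EBIT = £7,114,910.40 / £4,502,510.40 = 1.5802.
%ΔEBIT = DOL × %ΔSales = 1.5802 × +24.9% = +39.3%.

+39.3%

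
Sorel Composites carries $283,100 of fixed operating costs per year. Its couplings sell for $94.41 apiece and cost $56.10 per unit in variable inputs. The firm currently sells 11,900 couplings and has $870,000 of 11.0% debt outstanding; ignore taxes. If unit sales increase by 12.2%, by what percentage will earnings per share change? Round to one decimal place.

+72.1%

Contribution at this volume is 11,900 × $38.31 = $455,889.00.
Operating income = contribution − fixed costs = $455,889.00 − $283,100 = $172,789.00.
After interest of $95,700.00, pre-tax earnings = $77,089.00.
Degree of combined leverage = contribution ÷ (EBIT − I) = $455,889.00 ÷ $77,089.00 = 5.9138.
EPS therefore changes by 5.9138 × (+12.2%) = +72.1%.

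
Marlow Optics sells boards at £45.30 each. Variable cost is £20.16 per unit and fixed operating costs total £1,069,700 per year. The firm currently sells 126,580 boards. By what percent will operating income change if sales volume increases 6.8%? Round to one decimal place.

Total contribution margin = 126,580 × £25.14 = £3,182,221.20.
Operating income = contribution − fixed costs = £3,182,221.20 − £1,069,700 = £2,112,521.20.
So DOL = total CM / EBIT = £3,182,221.20 / £2,112,521.20 = 1.5064.
Operating income changes by 1.5064 × +6.8% = +10.2%.

+10.2%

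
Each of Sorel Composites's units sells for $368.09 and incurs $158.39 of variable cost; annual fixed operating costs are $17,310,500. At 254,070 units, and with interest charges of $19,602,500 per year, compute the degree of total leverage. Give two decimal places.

Contribution at this volume is 254,070 × $209.70 = $53,278,479.00.
Subtracting fixed costs: EBIT = $53,278,479.00 − $17,310,500 = $35,967,979.00. Interest = $19,602,500.00, so EBIT − I = $16,365,479.00.
DCL = contribution ÷ (EBIT − I) = $53,278,479.00 ÷ $16,365,479.00 = 3.2555.

3.26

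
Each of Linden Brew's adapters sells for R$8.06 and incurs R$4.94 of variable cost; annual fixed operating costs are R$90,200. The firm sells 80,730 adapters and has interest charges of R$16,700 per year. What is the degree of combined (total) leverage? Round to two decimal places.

Contribution at this volume is 80,730 × R$3.12 = R$251,877.60.
EBIT = R$251,877.60 − R$90,200 = R$161,677.60. Interest = R$16,700.00, so EBIT − I = R$144,977.60.
DCL = contribution ÷ (EBIT − I) = R$251,877.60 ÷ R$144,977.60 = 1.7374.

1.74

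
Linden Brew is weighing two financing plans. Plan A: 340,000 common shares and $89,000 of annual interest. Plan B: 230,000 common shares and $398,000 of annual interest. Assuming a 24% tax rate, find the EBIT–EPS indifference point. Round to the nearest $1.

Set EPS_A = EPS_B: (EBIT − $89,000)(1 − 0.24) ÷ 340,000 = (EBIT − $398,000)(1 − 0.24) ÷ 230,000.
Cancelling (1 − t) and cross-multiplying: 230,000·(EBIT − 89,000) = 340,000·(EBIT − 398,000).
EBIT × (340,000 − 230,000) = 398,000 × 340,000 − 89,000 × 230,000 = 114,850,000,000, so EBIT = 114,850,000,000 ÷ 110,000 = 1,044,090.91.

$1,044,091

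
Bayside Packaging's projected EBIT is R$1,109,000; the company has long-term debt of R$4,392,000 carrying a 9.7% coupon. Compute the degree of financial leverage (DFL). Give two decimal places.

Interest = R$426,024.00.
Degree of financial leverage = EBIT / (EBIT − interest) = R$1,109,000 / R$682,976.00 = 1.6238.

1.62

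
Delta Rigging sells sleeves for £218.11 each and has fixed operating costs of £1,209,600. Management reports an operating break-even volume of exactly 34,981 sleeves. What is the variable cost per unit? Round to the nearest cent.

Contribution per unit must be FC / Q = £1,209,600 / 34,981 = £34.5788.
Hence VC = price − CM = £218.11 − £34.5788 = £183.53.

£183.53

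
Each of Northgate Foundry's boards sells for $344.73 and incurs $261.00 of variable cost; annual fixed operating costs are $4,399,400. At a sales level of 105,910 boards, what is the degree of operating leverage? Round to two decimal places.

1.98

At 105,910 units, contribution = 105,910 × $83.73 = $8,867,844.30.
Subtracting fixed costs: EBIT = $8,867,844.30 − $4,399,400 = $4,468,444.30.
So DOL = total CM / EBIT = $8,867,844.30 / $4,468,444.30 = 1.9845.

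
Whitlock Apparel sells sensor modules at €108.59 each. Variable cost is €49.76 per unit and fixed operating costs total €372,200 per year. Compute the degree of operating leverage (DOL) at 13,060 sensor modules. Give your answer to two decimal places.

Contribution at this volume is 13,060 × €58.83 = €768,319.80.
Subtracting fixed costs: EBIT = €768,319.80 − €372,200 = €396,119.80.
DOL = contribution ÷ EBIT = €768,319.80 ÷ €396,119.80 = 1.9396.

1.94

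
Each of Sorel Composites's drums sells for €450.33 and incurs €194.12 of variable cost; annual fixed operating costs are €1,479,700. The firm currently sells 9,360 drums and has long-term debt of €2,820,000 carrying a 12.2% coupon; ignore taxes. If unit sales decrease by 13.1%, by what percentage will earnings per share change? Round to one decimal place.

-54.7%

At 9,360 units, contribution = 9,360 × €256.21 = €2,398,125.60.
Operating income = contribution − fixed costs = €2,398,125.60 − €1,479,700 = €918,425.60.
Interest = €344,040.00, so EBIT − I = €574,385.60.
Degree of combined leverage = contribution ÷ (EBIT − I) = €2,398,125.60 ÷ €574,385.60 = 4.1751.
%ΔEPS = DCL × %ΔSales = 4.1751 × -13.1% = -54.7%.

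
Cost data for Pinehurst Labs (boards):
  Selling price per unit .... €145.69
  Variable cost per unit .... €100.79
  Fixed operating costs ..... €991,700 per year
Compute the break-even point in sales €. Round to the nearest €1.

Contribution margin per unit = €145.69 − €100.79 = €44.90, a CM ratio of €44.90 ÷ €145.69 = 0.3082.
Break-even sales = FC ÷ CM ratio = €991,700 × €145.69 / €44.90 = €3,217,835.

€3,217,835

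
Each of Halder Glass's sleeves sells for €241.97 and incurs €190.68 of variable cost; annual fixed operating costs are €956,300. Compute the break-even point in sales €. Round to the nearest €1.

CM per unit = €241.97 − €190.68 = €51.29; CM ratio = €51.29 / €241.97 = 0.2120.
Break-even revenue = fixed costs × price ÷ CM = €956,300 × €241.97 ÷ €51.29 = €4,511,521.

€4,511,521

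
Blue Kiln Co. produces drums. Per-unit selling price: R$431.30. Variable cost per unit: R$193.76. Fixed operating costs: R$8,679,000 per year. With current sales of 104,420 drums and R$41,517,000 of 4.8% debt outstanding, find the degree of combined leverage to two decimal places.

1.76

At 104,420 units, contribution = 104,420 × R$237.54 = R$24,803,926.80.
Subtracting fixed costs: EBIT = R$24,803,926.80 − R$8,679,000 = R$16,124,926.80. Interest = R$1,992,816.00, so EBIT − I = R$14,132,110.80.
Degree of total leverage = total CM / (EBIT − interest) = R$24,803,926.80 / R$14,132,110.80 = 1.7551.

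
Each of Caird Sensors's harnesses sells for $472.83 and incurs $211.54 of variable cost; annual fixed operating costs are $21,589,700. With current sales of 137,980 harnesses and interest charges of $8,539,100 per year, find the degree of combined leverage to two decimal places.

Total contribution margin = 137,980 × $261.29 = $36,052,794.20.
Subtracting fixed costs: EBIT = $36,052,794.20 − $21,589,700 = $14,463,094.20. Interest = $8,539,100.00, so EBIT − I = $5,923,994.20.
DCL = contribution ÷ (EBIT − I) = $36,052,794.20 ÷ $5,923,994.20 = 6.0859.

6.09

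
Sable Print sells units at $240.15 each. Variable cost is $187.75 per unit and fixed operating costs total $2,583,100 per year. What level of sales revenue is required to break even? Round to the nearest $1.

$11,838,387

Contribution margin per unit = $240.15 − $187.75 = $52.40, a CM ratio of $52.40 ÷ $240.15 = 0.2182.
Break-even sales = FC ÷ CM ratio = $2,583,100 × $240.15 / $52.40 = $11,838,387.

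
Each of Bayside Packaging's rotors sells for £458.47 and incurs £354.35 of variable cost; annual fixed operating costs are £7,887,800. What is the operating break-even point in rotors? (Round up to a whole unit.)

Each unit contributes £458.47 − £354.35 = £104.12.
Break-even volume = fixed costs ÷ CM per unit = £7,887,800 ÷ £104.12 = 75,756.82, so 75,757 rotors.

75,757 rotors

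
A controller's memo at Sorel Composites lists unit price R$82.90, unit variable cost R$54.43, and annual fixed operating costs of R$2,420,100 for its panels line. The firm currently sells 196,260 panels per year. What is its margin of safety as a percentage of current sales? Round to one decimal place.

Contribution margin per unit = R$82.90 − R$54.43 = R$28.47. Break-even units = R$2,420,100 ÷ R$28.47 = 85,005.27; break-even revenue = 85,005.27 × R$82.90 = R$7,046,936.78.
Actual sales revenue = 196,260 × R$82.90 = R$16,269,954.00.
Margin of safety = (R$16,269,954.00 − R$7,046,936.78) ÷ R$16,269,954.00 = 56.7%.

56.7%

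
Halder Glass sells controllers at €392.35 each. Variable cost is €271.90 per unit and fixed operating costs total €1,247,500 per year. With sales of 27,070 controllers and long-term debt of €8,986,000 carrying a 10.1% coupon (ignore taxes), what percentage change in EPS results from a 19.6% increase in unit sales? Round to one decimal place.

Total contribution margin = 27,070 × €120.45 = €3,260,581.50.
EBIT = €3,260,581.50 − €1,247,500 = €2,013,081.50.
Interest = €907,586.00, so EBIT − I = €1,105,495.50.
Degree of combined leverage = contribution ÷ (EBIT − I) = €3,260,581.50 ÷ €1,105,495.50 = 2.9494.
%ΔEPS = DCL × %ΔSales = 2.9494 × +19.6% = +57.8%.

+57.8%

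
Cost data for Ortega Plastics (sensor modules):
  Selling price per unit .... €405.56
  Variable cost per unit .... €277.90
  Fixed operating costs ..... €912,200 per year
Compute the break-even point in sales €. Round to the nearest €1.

€2,897,946

CM per unit = €405.56 − €277.90 = €127.66; CM ratio = €127.66 / €405.56 = 0.3148.
Break-even sales = FC ÷ CM ratio = €912,200 × €405.56 / €127.66 = €2,897,946.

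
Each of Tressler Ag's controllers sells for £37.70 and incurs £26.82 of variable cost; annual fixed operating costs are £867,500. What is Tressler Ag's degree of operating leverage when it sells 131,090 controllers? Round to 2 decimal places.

2.55

Contribution at this volume is 131,090 × £10.88 = £1,426,259.20.
Operating income = contribution − fixed costs = £1,426,259.20 − £867,500 = £558,759.20.
Degree of operating leverage = £1,426,259.20 / £558,759.20 = 2.5525.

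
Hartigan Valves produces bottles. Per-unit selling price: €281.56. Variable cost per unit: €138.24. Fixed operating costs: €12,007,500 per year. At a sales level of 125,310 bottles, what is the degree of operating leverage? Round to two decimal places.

Contribution at this volume is 125,310 × €143.32 = €17,959,429.20.
Operating income = contribution − fixed costs = €17,959,429.20 − €12,007,500 = €5,951,929.20.
Degree of operating leverage = €17,959,429.20 / €5,951,929.20 = 3.0174.

3.02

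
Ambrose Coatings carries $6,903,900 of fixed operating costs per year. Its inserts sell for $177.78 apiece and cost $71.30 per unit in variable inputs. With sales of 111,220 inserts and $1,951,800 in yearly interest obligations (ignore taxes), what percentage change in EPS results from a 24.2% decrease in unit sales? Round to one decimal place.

-95.9%

Total contribution margin = 111,220 × $106.48 = $11,842,705.60.
Operating income = contribution − fixed costs = $11,842,705.60 − $6,903,900 = $4,938,805.60.
After interest of $1,951,800.00, pre-tax earnings = $2,987,005.60.
DCL = total CM / (EBIT − I) = $11,842,705.60 / $2,987,005.60 = 3.9647.
%ΔEPS = DCL × %ΔSales = 3.9647 × -24.2% = -95.9%.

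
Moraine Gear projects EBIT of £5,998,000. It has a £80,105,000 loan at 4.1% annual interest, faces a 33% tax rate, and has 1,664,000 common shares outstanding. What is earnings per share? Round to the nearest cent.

Pre-tax income = £5,998,000 − £3,284,305.00 = £2,713,695.00.
Net income = £2,713,695.00 × (1 − 0.33) = £1,818,175.65.
EPS = £1,818,175.65 ÷ 1,664,000 = £1.09.

£1.09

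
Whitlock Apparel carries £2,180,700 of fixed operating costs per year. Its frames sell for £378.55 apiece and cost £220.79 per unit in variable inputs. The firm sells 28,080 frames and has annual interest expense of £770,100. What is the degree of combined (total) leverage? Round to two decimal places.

Total contribution margin = 28,080 × £157.76 = £4,429,900.80.
Subtracting fixed costs: EBIT = £4,429,900.80 − £2,180,700 = £2,249,200.80. Interest = £770,100.00, so EBIT − I = £1,479,100.80.
Degree of total leverage = total CM / (EBIT − interest) = £4,429,900.80 / £1,479,100.80 = 2.9950.

2.99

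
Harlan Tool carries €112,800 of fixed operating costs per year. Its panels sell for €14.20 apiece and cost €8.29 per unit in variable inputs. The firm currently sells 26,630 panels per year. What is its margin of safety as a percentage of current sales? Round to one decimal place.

28.3%

Each unit contributes €14.20 − €8.29 = €5.91. Break-even units = €112,800 ÷ €5.91 = 19,086.29; break-even revenue = 19,086.29 × €14.20 = €271,025.38.
Actual sales revenue = 26,630 × €14.20 = €378,146.00.
Margin of safety = (€378,146.00 − €271,025.38) ÷ €378,146.00 = 28.3%.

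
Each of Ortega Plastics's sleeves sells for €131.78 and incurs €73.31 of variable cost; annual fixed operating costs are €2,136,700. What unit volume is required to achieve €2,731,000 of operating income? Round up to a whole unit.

Each unit contributes €131.78 − €73.31 = €58.47.
Required volume = (fixed costs + target profit) ÷ CM = (€2,136,700 + €2,731,000) ÷ €58.47 = 83,251.24, so 83,252 sleeves.

83,252 sleeves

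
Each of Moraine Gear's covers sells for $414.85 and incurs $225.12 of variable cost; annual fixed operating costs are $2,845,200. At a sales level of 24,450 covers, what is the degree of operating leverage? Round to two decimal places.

2.59

Contribution at this volume is 24,450 × $189.73 = $4,638,898.50.
EBIT = $4,638,898.50 − $2,845,200 = $1,793,698.50.
So DOL = total CM / EBIT = $4,638,898.50 / $1,793,698.50 = 2.5862.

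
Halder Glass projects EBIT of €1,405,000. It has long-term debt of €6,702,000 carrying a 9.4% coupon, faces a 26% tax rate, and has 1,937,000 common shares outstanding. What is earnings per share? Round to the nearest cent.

€0.30

Interest = €629,988.00, so EBT = €1,405,000 − €629,988.00 = €775,012.00.
Net income = €775,012.00 × (1 − 0.26) = €573,508.88.
Per share: €573,508.88 / 1,937,000 shares = €0.30.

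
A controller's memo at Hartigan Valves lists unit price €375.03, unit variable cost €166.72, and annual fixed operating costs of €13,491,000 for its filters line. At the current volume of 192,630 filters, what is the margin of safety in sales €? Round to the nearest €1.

€47,953,566

Each unit contributes €375.03 − €166.72 = €208.31. Break-even units = €13,491,000 ÷ €208.31 = 64,764.05; break-even revenue = 64,764.05 × €375.03 = €24,288,463.01.
Actual sales revenue = 192,630 × €375.03 = €72,242,028.90.
Margin of safety = €72,242,028.90 − €24,288,463.01 = €47,953,566.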